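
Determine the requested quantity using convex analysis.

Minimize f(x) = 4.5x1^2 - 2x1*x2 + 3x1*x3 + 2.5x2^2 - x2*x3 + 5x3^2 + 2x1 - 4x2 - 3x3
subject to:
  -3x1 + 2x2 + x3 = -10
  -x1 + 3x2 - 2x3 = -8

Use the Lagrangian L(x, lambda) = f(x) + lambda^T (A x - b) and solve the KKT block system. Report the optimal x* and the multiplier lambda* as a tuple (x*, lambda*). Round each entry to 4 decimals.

Form the Lagrangian:
  L(x, lambda) = (1/2) x^T Q x + c^T x + lambda^T (A x - b)
Stationarity (grad_x L = 0): Q x + c + A^T lambda = 0.
Primal feasibility: A x = b.

This gives the KKT block system:
  [ Q   A^T ] [ x     ]   [-c ]
  [ A    0  ] [ lambda ] = [ b ]

Solving the linear system:
  x*      = (1.5417, -2.4583, -0.4583)
  lambda* = (5.619, 2.5595)
  f(x*)   = 45.4792

x* = (1.5417, -2.4583, -0.4583), lambda* = (5.619, 2.5595)


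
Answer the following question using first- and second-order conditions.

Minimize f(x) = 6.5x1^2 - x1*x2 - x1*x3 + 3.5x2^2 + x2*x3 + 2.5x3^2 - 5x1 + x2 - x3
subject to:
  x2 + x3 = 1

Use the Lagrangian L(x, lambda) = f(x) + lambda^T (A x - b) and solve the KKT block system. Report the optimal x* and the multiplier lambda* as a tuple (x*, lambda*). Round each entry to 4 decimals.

Form the Lagrangian:
  L(x, lambda) = (1/2) x^T Q x + c^T x + lambda^T (A x - b)
Stationarity (grad_x L = 0): Q x + c + A^T lambda = 0.
Primal feasibility: A x = b.

This gives the KKT block system:
  [ Q   A^T ] [ x     ]   [-c ]
  [ A    0  ] [ lambda ] = [ b ]

Solving the linear system:
  x*      = (0.4615, 0.2, 0.8)
  lambda* = (-2.7385)
  f(x*)   = -0.0846

x* = (0.4615, 0.2, 0.8), lambda* = (-2.7385)


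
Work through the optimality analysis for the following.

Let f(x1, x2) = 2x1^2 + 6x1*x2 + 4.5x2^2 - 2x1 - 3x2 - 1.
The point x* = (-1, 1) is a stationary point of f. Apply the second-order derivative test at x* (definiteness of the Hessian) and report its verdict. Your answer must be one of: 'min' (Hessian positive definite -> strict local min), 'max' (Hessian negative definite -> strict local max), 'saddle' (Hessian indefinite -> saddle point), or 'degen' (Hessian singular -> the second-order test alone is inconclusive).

Compute the Hessian H = grad^2 f:
  H = [[4, 6], [6, 9]]
Verify stationarity: grad f(x*) = H x* + g = (0, 0).
Eigenvalues of H: 0, 13.
H has a zero eigenvalue (singular; positive semidefinite but not definite), so H is neither positive definite, negative definite, nor indefinite. The second-order test alone is inconclusive -> degen.
(Indeed, f is constant along the null direction of H through x*, so x* is not a strict local extremum.)

degen


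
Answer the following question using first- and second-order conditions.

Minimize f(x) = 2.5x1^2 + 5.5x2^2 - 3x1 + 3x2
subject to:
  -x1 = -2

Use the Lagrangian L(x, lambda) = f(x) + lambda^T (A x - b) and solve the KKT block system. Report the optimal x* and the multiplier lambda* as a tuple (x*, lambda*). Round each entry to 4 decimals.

Form the Lagrangian:
  L(x, lambda) = (1/2) x^T Q x + c^T x + lambda^T (A x - b)
Stationarity (grad_x L = 0): Q x + c + A^T lambda = 0.
Primal feasibility: A x = b.

This gives the KKT block system:
  [ Q   A^T ] [ x     ]   [-c ]
  [ A    0  ] [ lambda ] = [ b ]

Solving the linear system:
  x*      = (2, -0.2727)
  lambda* = (7)
  f(x*)   = 3.5909

x* = (2, -0.2727), lambda* = (7)


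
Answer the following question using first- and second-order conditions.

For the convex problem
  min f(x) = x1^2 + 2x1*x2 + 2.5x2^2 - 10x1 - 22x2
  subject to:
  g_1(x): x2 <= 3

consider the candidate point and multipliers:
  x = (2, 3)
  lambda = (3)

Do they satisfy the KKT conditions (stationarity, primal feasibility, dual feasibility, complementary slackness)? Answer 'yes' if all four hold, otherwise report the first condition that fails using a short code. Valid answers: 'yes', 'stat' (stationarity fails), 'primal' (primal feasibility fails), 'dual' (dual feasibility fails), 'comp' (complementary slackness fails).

Gradient of f: grad f(x) = Q x + c = (0, -3)
Constraint values g_i(x) = a_i^T x - b_i:
  g_1((2, 3)) = 0
Stationarity residual: grad f(x) + sum_i lambda_i a_i = (0, 0)
  -> stationarity OK
Primal feasibility (all g_i <= 0): OK
Dual feasibility (all lambda_i >= 0): OK
Complementary slackness (lambda_i * g_i(x) = 0 for all i): OK

Verdict: yes, KKT holds.

yes


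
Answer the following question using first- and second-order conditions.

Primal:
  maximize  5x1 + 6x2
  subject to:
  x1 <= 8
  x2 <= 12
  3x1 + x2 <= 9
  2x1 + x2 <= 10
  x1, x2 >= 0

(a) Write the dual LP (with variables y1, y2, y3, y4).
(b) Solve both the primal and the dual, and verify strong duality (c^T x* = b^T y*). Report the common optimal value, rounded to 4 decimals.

The standard primal-dual pair for 'max c^T x s.t. A x <= b, x >= 0' is:
  Dual:  min b^T y  s.t.  A^T y >= c,  y >= 0.

So the dual LP is:
  minimize  8y1 + 12y2 + 9y3 + 10y4
  subject to:
    y1 + 3y3 + 2y4 >= 5
    y2 + y3 + y4 >= 6
    y1, y2, y3, y4 >= 0

Solving the primal: x* = (0, 9).
  primal value c^T x* = 54.
Solving the dual: y* = (0, 0, 6, 0).
  dual value b^T y* = 54.
Strong duality: c^T x* = b^T y*. Confirmed.

54


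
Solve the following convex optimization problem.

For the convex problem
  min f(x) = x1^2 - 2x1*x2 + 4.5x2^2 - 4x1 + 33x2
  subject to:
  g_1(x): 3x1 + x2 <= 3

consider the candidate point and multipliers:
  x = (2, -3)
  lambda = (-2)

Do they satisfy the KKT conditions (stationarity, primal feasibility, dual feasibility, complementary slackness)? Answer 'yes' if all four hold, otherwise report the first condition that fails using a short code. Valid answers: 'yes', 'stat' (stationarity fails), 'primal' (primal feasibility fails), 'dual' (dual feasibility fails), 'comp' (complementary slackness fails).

Gradient of f: grad f(x) = Q x + c = (6, 2)
Constraint values g_i(x) = a_i^T x - b_i:
  g_1((2, -3)) = 0
Stationarity residual: grad f(x) + sum_i lambda_i a_i = (0, 0)
  -> stationarity OK
Primal feasibility (all g_i <= 0): OK
Dual feasibility (all lambda_i >= 0): FAILS
Complementary slackness (lambda_i * g_i(x) = 0 for all i): OK

Verdict: the first failing condition is dual_feasibility -> dual.

dual


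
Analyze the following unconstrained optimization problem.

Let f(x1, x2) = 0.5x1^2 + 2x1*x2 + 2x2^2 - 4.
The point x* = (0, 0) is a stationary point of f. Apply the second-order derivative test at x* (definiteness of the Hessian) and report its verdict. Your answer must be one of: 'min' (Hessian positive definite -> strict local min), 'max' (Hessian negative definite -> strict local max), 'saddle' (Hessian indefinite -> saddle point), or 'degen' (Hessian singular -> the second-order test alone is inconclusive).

Compute the Hessian H = grad^2 f:
  H = [[1, 2], [2, 4]]
Verify stationarity: grad f(x*) = H x* + g = (0, 0).
Eigenvalues of H: 0, 5.
H has a zero eigenvalue (singular; positive semidefinite but not definite), so H is neither positive definite, negative definite, nor indefinite. The second-order test alone is inconclusive -> degen.
(Indeed, f is constant along the null direction of H through x*, so x* is not a strict local extremum.)

degen


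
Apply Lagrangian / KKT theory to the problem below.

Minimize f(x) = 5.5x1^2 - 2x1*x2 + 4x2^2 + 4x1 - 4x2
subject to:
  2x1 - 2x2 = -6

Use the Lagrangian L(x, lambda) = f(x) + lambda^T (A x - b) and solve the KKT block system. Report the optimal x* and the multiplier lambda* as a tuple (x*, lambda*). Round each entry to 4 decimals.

Form the Lagrangian:
  L(x, lambda) = (1/2) x^T Q x + c^T x + lambda^T (A x - b)
Stationarity (grad_x L = 0): Q x + c + A^T lambda = 0.
Primal feasibility: A x = b.

This gives the KKT block system:
  [ Q   A^T ] [ x     ]   [-c ]
  [ A    0  ] [ lambda ] = [ b ]

Solving the linear system:
  x*      = (-1.2, 1.8)
  lambda* = (6.4)
  f(x*)   = 13.2

x* = (-1.2, 1.8), lambda* = (6.4)


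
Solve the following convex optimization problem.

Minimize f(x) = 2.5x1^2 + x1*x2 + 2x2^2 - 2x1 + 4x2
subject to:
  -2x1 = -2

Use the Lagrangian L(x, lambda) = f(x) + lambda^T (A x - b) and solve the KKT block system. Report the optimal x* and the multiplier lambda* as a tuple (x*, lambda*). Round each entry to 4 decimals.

Form the Lagrangian:
  L(x, lambda) = (1/2) x^T Q x + c^T x + lambda^T (A x - b)
Stationarity (grad_x L = 0): Q x + c + A^T lambda = 0.
Primal feasibility: A x = b.

This gives the KKT block system:
  [ Q   A^T ] [ x     ]   [-c ]
  [ A    0  ] [ lambda ] = [ b ]

Solving the linear system:
  x*      = (1, -1.25)
  lambda* = (0.875)
  f(x*)   = -2.625

x* = (1, -1.25), lambda* = (0.875)


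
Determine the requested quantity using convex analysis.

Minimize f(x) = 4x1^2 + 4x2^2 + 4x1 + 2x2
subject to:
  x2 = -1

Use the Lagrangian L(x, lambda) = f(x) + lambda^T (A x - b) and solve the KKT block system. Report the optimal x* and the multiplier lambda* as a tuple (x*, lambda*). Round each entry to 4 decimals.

Form the Lagrangian:
  L(x, lambda) = (1/2) x^T Q x + c^T x + lambda^T (A x - b)
Stationarity (grad_x L = 0): Q x + c + A^T lambda = 0.
Primal feasibility: A x = b.

This gives the KKT block system:
  [ Q   A^T ] [ x     ]   [-c ]
  [ A    0  ] [ lambda ] = [ b ]

Solving the linear system:
  x*      = (-0.5, -1)
  lambda* = (6)
  f(x*)   = 1

x* = (-0.5, -1), lambda* = (6)


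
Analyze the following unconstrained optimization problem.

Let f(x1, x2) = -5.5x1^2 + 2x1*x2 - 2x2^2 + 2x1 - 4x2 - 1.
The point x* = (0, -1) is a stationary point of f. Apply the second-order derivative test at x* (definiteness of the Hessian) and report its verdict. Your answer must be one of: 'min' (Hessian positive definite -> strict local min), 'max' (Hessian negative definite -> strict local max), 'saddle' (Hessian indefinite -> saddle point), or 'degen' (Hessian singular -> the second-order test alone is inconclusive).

Compute the Hessian H = grad^2 f:
  H = [[-11, 2], [2, -4]]
Verify stationarity: grad f(x*) = H x* + g = (0, 0).
Eigenvalues of H: -11.5311, -3.4689.
Both eigenvalues < 0, so H is negative definite -> x* is a strict local max.

max


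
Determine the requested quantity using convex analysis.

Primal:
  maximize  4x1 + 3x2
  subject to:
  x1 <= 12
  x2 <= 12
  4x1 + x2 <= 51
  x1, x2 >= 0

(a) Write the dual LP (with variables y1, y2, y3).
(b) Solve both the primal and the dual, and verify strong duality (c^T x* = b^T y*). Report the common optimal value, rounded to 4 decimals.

The standard primal-dual pair for 'max c^T x s.t. A x <= b, x >= 0' is:
  Dual:  min b^T y  s.t.  A^T y >= c,  y >= 0.

So the dual LP is:
  minimize  12y1 + 12y2 + 51y3
  subject to:
    y1 + 4y3 >= 4
    y2 + y3 >= 3
    y1, y2, y3 >= 0

Solving the primal: x* = (9.75, 12).
  primal value c^T x* = 75.
Solving the dual: y* = (0, 2, 1).
  dual value b^T y* = 75.
Strong duality: c^T x* = b^T y*. Confirmed.

75


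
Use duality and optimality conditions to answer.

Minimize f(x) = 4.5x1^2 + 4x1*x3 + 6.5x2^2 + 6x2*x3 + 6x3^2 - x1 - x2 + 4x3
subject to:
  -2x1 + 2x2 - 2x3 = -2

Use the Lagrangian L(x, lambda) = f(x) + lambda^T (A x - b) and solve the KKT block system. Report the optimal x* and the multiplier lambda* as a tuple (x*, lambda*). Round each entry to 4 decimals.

Form the Lagrangian:
  L(x, lambda) = (1/2) x^T Q x + c^T x + lambda^T (A x - b)
Stationarity (grad_x L = 0): Q x + c + A^T lambda = 0.
Primal feasibility: A x = b.

This gives the KKT block system:
  [ Q   A^T ] [ x     ]   [-c ]
  [ A    0  ] [ lambda ] = [ b ]

Solving the linear system:
  x*      = (0.6561, -0.3193, 0.0246)
  lambda* = (2.5018)
  f(x*)   = 2.3825

x* = (0.6561, -0.3193, 0.0246), lambda* = (2.5018)


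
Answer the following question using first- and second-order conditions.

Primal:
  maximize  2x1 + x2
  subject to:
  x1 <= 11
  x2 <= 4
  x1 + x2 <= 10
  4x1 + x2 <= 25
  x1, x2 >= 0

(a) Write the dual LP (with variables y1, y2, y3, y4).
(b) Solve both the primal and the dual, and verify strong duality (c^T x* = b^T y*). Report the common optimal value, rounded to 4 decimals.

The standard primal-dual pair for 'max c^T x s.t. A x <= b, x >= 0' is:
  Dual:  min b^T y  s.t.  A^T y >= c,  y >= 0.

So the dual LP is:
  minimize  11y1 + 4y2 + 10y3 + 25y4
  subject to:
    y1 + y3 + 4y4 >= 2
    y2 + y3 + y4 >= 1
    y1, y2, y3, y4 >= 0

Solving the primal: x* = (5.25, 4).
  primal value c^T x* = 14.5.
Solving the dual: y* = (0, 0.5, 0, 0.5).
  dual value b^T y* = 14.5.
Strong duality: c^T x* = b^T y*. Confirmed.

14.5


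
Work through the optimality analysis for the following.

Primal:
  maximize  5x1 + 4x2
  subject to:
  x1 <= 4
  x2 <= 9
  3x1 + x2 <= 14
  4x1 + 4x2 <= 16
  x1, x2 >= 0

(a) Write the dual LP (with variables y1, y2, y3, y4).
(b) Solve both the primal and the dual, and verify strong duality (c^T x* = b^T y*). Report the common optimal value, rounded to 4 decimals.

The standard primal-dual pair for 'max c^T x s.t. A x <= b, x >= 0' is:
  Dual:  min b^T y  s.t.  A^T y >= c,  y >= 0.

So the dual LP is:
  minimize  4y1 + 9y2 + 14y3 + 16y4
  subject to:
    y1 + 3y3 + 4y4 >= 5
    y2 + y3 + 4y4 >= 4
    y1, y2, y3, y4 >= 0

Solving the primal: x* = (4, 0).
  primal value c^T x* = 20.
Solving the dual: y* = (1, 0, 0, 1).
  dual value b^T y* = 20.
Strong duality: c^T x* = b^T y*. Confirmed.

20


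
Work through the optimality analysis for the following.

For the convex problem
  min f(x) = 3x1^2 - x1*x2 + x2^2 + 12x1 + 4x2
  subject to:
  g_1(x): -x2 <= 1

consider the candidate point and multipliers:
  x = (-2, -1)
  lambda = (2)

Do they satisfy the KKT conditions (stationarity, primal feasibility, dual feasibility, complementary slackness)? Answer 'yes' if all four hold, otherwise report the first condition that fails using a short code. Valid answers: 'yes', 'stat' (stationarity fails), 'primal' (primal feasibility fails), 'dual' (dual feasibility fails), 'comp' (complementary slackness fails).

Gradient of f: grad f(x) = Q x + c = (1, 4)
Constraint values g_i(x) = a_i^T x - b_i:
  g_1((-2, -1)) = 0
Stationarity residual: grad f(x) + sum_i lambda_i a_i = (1, 2)
  -> stationarity FAILS
Primal feasibility (all g_i <= 0): OK
Dual feasibility (all lambda_i >= 0): OK
Complementary slackness (lambda_i * g_i(x) = 0 for all i): OK

Verdict: the first failing condition is stationarity -> stat.

stat


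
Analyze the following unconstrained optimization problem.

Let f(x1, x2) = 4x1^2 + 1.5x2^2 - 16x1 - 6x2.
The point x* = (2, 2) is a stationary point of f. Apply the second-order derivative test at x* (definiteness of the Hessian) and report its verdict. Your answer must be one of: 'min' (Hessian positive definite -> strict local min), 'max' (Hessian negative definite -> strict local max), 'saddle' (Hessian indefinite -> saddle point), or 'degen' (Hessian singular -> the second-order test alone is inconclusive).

Compute the Hessian H = grad^2 f:
  H = [[8, 0], [0, 3]]
Verify stationarity: grad f(x*) = H x* + g = (0, 0).
Eigenvalues of H: 3, 8.
Both eigenvalues > 0, so H is positive definite -> x* is a strict local min.

min


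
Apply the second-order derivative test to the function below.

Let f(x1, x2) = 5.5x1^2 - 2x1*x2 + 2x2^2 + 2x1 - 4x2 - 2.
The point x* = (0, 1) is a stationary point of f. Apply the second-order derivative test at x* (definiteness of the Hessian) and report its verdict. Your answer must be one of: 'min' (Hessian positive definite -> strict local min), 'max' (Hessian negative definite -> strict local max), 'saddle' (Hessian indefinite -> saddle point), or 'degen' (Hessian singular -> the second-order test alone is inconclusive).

Compute the Hessian H = grad^2 f:
  H = [[11, -2], [-2, 4]]
Verify stationarity: grad f(x*) = H x* + g = (0, 0).
Eigenvalues of H: 3.4689, 11.5311.
Both eigenvalues > 0, so H is positive definite -> x* is a strict local min.

min


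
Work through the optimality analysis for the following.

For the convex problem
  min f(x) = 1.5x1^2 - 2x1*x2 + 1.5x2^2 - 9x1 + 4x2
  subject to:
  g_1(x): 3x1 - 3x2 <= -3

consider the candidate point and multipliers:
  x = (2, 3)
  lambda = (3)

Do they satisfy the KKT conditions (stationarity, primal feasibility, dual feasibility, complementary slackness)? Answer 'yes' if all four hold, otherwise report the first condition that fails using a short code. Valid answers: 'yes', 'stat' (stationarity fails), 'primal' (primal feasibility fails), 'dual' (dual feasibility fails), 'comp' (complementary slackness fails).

Gradient of f: grad f(x) = Q x + c = (-9, 9)
Constraint values g_i(x) = a_i^T x - b_i:
  g_1((2, 3)) = 0
Stationarity residual: grad f(x) + sum_i lambda_i a_i = (0, 0)
  -> stationarity OK
Primal feasibility (all g_i <= 0): OK
Dual feasibility (all lambda_i >= 0): OK
Complementary slackness (lambda_i * g_i(x) = 0 for all i): OK

Verdict: yes, KKT holds.

yes


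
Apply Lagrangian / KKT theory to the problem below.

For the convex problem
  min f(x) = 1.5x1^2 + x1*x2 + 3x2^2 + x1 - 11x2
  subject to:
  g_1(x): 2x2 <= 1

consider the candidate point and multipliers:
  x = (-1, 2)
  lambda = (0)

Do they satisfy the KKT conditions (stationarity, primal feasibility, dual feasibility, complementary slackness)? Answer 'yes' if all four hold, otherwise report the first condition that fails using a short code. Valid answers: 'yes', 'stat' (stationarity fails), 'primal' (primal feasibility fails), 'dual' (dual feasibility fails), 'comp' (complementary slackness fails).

Gradient of f: grad f(x) = Q x + c = (0, 0)
Constraint values g_i(x) = a_i^T x - b_i:
  g_1((-1, 2)) = 3
Stationarity residual: grad f(x) + sum_i lambda_i a_i = (0, 0)
  -> stationarity OK
Primal feasibility (all g_i <= 0): FAILS
Dual feasibility (all lambda_i >= 0): OK
Complementary slackness (lambda_i * g_i(x) = 0 for all i): OK

Verdict: the first failing condition is primal_feasibility -> primal.

primal


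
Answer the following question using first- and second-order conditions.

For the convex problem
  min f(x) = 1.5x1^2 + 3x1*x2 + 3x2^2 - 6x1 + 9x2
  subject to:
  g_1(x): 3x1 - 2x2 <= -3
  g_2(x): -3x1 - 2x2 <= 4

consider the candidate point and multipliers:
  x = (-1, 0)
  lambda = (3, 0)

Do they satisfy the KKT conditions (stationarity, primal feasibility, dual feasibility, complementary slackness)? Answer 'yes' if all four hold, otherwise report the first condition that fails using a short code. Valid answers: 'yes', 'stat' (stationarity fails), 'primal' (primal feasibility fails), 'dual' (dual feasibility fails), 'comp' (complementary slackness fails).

Gradient of f: grad f(x) = Q x + c = (-9, 6)
Constraint values g_i(x) = a_i^T x - b_i:
  g_1((-1, 0)) = 0
  g_2((-1, 0)) = -1
Stationarity residual: grad f(x) + sum_i lambda_i a_i = (0, 0)
  -> stationarity OK
Primal feasibility (all g_i <= 0): OK
Dual feasibility (all lambda_i >= 0): OK
Complementary slackness (lambda_i * g_i(x) = 0 for all i): OK

Verdict: yes, KKT holds.

yes


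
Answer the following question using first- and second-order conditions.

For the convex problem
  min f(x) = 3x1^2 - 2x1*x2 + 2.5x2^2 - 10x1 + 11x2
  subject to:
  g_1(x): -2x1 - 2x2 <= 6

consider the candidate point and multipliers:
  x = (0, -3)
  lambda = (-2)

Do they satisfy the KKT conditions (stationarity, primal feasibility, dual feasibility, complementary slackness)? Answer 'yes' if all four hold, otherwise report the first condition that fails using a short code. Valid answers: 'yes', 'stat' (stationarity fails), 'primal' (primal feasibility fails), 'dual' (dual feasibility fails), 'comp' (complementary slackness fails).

Gradient of f: grad f(x) = Q x + c = (-4, -4)
Constraint values g_i(x) = a_i^T x - b_i:
  g_1((0, -3)) = 0
Stationarity residual: grad f(x) + sum_i lambda_i a_i = (0, 0)
  -> stationarity OK
Primal feasibility (all g_i <= 0): OK
Dual feasibility (all lambda_i >= 0): FAILS
Complementary slackness (lambda_i * g_i(x) = 0 for all i): OK

Verdict: the first failing condition is dual_feasibility -> dual.

dual


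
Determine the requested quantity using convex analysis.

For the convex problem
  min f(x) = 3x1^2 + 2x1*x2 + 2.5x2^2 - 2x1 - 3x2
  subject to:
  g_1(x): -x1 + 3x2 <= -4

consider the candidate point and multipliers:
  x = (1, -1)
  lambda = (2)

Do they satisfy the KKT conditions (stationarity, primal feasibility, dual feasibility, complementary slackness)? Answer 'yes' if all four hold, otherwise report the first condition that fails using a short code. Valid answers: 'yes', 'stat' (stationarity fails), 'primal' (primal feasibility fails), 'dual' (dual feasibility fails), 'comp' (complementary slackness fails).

Gradient of f: grad f(x) = Q x + c = (2, -6)
Constraint values g_i(x) = a_i^T x - b_i:
  g_1((1, -1)) = 0
Stationarity residual: grad f(x) + sum_i lambda_i a_i = (0, 0)
  -> stationarity OK
Primal feasibility (all g_i <= 0): OK
Dual feasibility (all lambda_i >= 0): OK
Complementary slackness (lambda_i * g_i(x) = 0 for all i): OK

Verdict: yes, KKT holds.

yes


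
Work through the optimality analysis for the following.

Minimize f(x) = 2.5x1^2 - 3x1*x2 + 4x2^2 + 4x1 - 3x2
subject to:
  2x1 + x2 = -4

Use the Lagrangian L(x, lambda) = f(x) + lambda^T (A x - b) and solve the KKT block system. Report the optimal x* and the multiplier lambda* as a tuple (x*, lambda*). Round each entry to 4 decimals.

Form the Lagrangian:
  L(x, lambda) = (1/2) x^T Q x + c^T x + lambda^T (A x - b)
Stationarity (grad_x L = 0): Q x + c + A^T lambda = 0.
Primal feasibility: A x = b.

This gives the KKT block system:
  [ Q   A^T ] [ x     ]   [-c ]
  [ A    0  ] [ lambda ] = [ b ]

Solving the linear system:
  x*      = (-1.7551, -0.4898)
  lambda* = (1.6531)
  f(x*)   = 0.5306

x* = (-1.7551, -0.4898), lambda* = (1.6531)


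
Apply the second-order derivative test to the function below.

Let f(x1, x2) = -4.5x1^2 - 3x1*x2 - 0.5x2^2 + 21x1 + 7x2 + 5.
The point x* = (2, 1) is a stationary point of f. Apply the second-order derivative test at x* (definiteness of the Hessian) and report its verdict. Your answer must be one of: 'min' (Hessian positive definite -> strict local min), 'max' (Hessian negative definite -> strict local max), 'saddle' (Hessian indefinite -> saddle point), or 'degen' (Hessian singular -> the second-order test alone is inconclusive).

Compute the Hessian H = grad^2 f:
  H = [[-9, -3], [-3, -1]]
Verify stationarity: grad f(x*) = H x* + g = (0, 0).
Eigenvalues of H: -10, 0.
H has a zero eigenvalue (singular; negative semidefinite but not definite), so H is neither positive definite, negative definite, nor indefinite. The second-order test alone is inconclusive -> degen.
(Indeed, f is constant along the null direction of H through x*, so x* is not a strict local extremum.)

degen


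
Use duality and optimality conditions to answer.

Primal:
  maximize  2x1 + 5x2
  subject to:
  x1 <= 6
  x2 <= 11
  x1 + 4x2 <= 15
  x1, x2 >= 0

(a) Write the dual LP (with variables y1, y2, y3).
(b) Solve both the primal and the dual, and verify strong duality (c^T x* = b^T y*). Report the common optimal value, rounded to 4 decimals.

The standard primal-dual pair for 'max c^T x s.t. A x <= b, x >= 0' is:
  Dual:  min b^T y  s.t.  A^T y >= c,  y >= 0.

So the dual LP is:
  minimize  6y1 + 11y2 + 15y3
  subject to:
    y1 + y3 >= 2
    y2 + 4y3 >= 5
    y1, y2, y3 >= 0

Solving the primal: x* = (6, 2.25).
  primal value c^T x* = 23.25.
Solving the dual: y* = (0.75, 0, 1.25).
  dual value b^T y* = 23.25.
Strong duality: c^T x* = b^T y*. Confirmed.

23.25


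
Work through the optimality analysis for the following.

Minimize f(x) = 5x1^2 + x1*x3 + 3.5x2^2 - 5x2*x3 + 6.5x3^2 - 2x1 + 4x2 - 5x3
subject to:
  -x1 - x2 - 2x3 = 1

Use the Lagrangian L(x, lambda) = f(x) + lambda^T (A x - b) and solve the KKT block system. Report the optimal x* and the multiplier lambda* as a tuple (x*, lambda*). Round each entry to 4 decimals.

Form the Lagrangian:
  L(x, lambda) = (1/2) x^T Q x + c^T x + lambda^T (A x - b)
Stationarity (grad_x L = 0): Q x + c + A^T lambda = 0.
Primal feasibility: A x = b.

This gives the KKT block system:
  [ Q   A^T ] [ x     ]   [-c ]
  [ A    0  ] [ lambda ] = [ b ]

Solving the linear system:
  x*      = (0.0926, -0.8352, -0.1287)
  lambda* = (-1.2025)
  f(x*)   = -0.8399

x* = (0.0926, -0.8352, -0.1287), lambda* = (-1.2025)


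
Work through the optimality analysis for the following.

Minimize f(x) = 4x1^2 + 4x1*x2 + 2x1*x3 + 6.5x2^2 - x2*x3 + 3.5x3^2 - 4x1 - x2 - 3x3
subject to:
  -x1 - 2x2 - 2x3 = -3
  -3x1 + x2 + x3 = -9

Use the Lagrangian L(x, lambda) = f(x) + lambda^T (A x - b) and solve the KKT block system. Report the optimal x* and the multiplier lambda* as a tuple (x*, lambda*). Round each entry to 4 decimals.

Form the Lagrangian:
  L(x, lambda) = (1/2) x^T Q x + c^T x + lambda^T (A x - b)
Stationarity (grad_x L = 0): Q x + c + A^T lambda = 0.
Primal feasibility: A x = b.

This gives the KKT block system:
  [ Q   A^T ] [ x     ]   [-c ]
  [ A    0  ] [ lambda ] = [ b ]

Solving the linear system:
  x*      = (3, -0.3636, 0.3636)
  lambda* = (5.2857, 4.6623)
  f(x*)   = 22.5455

x* = (3, -0.3636, 0.3636), lambda* = (5.2857, 4.6623)


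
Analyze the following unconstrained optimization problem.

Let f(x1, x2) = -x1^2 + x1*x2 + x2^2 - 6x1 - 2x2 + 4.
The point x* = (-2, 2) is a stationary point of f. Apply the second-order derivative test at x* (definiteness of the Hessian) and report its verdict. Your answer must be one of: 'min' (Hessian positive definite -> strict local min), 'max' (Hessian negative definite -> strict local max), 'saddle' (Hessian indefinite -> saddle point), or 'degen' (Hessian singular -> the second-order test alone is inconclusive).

Compute the Hessian H = grad^2 f:
  H = [[-2, 1], [1, 2]]
Verify stationarity: grad f(x*) = H x* + g = (0, 0).
Eigenvalues of H: -2.2361, 2.2361.
Eigenvalues have mixed signs, so H is indefinite -> x* is a saddle point.

saddle


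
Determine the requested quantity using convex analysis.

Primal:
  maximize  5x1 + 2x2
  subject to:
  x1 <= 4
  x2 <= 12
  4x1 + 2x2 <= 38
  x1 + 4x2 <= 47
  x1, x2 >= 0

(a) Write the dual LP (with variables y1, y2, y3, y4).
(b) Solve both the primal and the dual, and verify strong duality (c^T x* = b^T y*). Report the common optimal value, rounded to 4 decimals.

The standard primal-dual pair for 'max c^T x s.t. A x <= b, x >= 0' is:
  Dual:  min b^T y  s.t.  A^T y >= c,  y >= 0.

So the dual LP is:
  minimize  4y1 + 12y2 + 38y3 + 47y4
  subject to:
    y1 + 4y3 + y4 >= 5
    y2 + 2y3 + 4y4 >= 2
    y1, y2, y3, y4 >= 0

Solving the primal: x* = (4, 10.75).
  primal value c^T x* = 41.5.
Solving the dual: y* = (4.5, 0, 0, 0.5).
  dual value b^T y* = 41.5.
Strong duality: c^T x* = b^T y*. Confirmed.

41.5


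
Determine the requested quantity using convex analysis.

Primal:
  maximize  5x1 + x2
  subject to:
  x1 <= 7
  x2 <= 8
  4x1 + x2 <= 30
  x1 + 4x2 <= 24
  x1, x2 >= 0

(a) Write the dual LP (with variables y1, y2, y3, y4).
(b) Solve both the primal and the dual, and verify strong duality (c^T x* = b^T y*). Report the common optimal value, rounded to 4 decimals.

The standard primal-dual pair for 'max c^T x s.t. A x <= b, x >= 0' is:
  Dual:  min b^T y  s.t.  A^T y >= c,  y >= 0.

So the dual LP is:
  minimize  7y1 + 8y2 + 30y3 + 24y4
  subject to:
    y1 + 4y3 + y4 >= 5
    y2 + y3 + 4y4 >= 1
    y1, y2, y3, y4 >= 0

Solving the primal: x* = (7, 2).
  primal value c^T x* = 37.
Solving the dual: y* = (1, 0, 1, 0).
  dual value b^T y* = 37.
Strong duality: c^T x* = b^T y*. Confirmed.

37


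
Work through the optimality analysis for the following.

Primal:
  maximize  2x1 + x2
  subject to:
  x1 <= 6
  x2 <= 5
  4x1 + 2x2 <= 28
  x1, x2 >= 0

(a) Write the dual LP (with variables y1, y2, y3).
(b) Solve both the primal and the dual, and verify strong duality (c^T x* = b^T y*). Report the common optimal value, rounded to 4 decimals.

The standard primal-dual pair for 'max c^T x s.t. A x <= b, x >= 0' is:
  Dual:  min b^T y  s.t.  A^T y >= c,  y >= 0.

So the dual LP is:
  minimize  6y1 + 5y2 + 28y3
  subject to:
    y1 + 4y3 >= 2
    y2 + 2y3 >= 1
    y1, y2, y3 >= 0

Solving the primal: x* = (4.5, 5).
  primal value c^T x* = 14.
Solving the dual: y* = (0, 0, 0.5).
  dual value b^T y* = 14.
Strong duality: c^T x* = b^T y*. Confirmed.

14


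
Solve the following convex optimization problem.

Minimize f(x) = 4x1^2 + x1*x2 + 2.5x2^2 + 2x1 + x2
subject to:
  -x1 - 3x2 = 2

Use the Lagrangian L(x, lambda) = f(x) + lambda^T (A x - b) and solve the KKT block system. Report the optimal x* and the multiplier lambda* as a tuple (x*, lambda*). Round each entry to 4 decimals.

Form the Lagrangian:
  L(x, lambda) = (1/2) x^T Q x + c^T x + lambda^T (A x - b)
Stationarity (grad_x L = 0): Q x + c + A^T lambda = 0.
Primal feasibility: A x = b.

This gives the KKT block system:
  [ Q   A^T ] [ x     ]   [-c ]
  [ A    0  ] [ lambda ] = [ b ]

Solving the linear system:
  x*      = (-0.2676, -0.5775)
  lambda* = (-0.7183)
  f(x*)   = 0.162

x* = (-0.2676, -0.5775), lambda* = (-0.7183)


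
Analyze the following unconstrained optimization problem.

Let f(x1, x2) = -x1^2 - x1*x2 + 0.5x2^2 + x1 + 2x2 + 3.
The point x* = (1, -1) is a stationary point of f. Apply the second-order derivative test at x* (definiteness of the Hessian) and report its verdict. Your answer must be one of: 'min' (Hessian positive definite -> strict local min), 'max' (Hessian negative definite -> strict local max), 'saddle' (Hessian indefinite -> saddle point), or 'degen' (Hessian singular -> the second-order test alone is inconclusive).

Compute the Hessian H = grad^2 f:
  H = [[-2, -1], [-1, 1]]
Verify stationarity: grad f(x*) = H x* + g = (0, 0).
Eigenvalues of H: -2.3028, 1.3028.
Eigenvalues have mixed signs, so H is indefinite -> x* is a saddle point.

saddle


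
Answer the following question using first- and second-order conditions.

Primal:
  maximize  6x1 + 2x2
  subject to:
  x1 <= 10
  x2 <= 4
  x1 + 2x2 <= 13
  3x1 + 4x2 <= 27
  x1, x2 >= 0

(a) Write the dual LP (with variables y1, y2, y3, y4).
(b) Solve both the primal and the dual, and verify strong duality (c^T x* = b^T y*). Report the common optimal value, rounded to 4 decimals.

The standard primal-dual pair for 'max c^T x s.t. A x <= b, x >= 0' is:
  Dual:  min b^T y  s.t.  A^T y >= c,  y >= 0.

So the dual LP is:
  minimize  10y1 + 4y2 + 13y3 + 27y4
  subject to:
    y1 + y3 + 3y4 >= 6
    y2 + 2y3 + 4y4 >= 2
    y1, y2, y3, y4 >= 0

Solving the primal: x* = (9, 0).
  primal value c^T x* = 54.
Solving the dual: y* = (0, 0, 0, 2).
  dual value b^T y* = 54.
Strong duality: c^T x* = b^T y*. Confirmed.

54


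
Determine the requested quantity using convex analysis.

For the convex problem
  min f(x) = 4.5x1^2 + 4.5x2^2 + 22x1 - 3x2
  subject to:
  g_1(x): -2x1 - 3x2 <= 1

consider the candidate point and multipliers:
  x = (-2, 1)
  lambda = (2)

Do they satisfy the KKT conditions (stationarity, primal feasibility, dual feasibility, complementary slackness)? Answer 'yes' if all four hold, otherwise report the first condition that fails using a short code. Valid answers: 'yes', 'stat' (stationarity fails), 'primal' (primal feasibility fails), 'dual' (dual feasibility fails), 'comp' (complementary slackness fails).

Gradient of f: grad f(x) = Q x + c = (4, 6)
Constraint values g_i(x) = a_i^T x - b_i:
  g_1((-2, 1)) = 0
Stationarity residual: grad f(x) + sum_i lambda_i a_i = (0, 0)
  -> stationarity OK
Primal feasibility (all g_i <= 0): OK
Dual feasibility (all lambda_i >= 0): OK
Complementary slackness (lambda_i * g_i(x) = 0 for all i): OK

Verdict: yes, KKT holds.

yes


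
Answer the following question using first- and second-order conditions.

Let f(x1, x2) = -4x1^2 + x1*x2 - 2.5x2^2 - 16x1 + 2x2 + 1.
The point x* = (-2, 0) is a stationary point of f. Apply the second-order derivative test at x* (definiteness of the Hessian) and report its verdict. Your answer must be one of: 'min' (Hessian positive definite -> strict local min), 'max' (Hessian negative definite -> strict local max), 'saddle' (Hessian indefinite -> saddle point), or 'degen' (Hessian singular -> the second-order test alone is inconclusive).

Compute the Hessian H = grad^2 f:
  H = [[-8, 1], [1, -5]]
Verify stationarity: grad f(x*) = H x* + g = (0, 0).
Eigenvalues of H: -8.3028, -4.6972.
Both eigenvalues < 0, so H is negative definite -> x* is a strict local max.

max


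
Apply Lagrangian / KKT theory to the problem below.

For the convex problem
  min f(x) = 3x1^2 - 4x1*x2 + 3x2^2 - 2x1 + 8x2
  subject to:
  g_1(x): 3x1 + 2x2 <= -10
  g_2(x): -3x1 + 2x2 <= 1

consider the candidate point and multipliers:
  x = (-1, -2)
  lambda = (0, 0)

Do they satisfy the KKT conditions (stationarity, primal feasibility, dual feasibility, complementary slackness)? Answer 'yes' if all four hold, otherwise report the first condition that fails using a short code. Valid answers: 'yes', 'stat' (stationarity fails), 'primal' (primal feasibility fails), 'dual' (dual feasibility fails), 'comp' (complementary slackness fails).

Gradient of f: grad f(x) = Q x + c = (0, 0)
Constraint values g_i(x) = a_i^T x - b_i:
  g_1((-1, -2)) = 3
  g_2((-1, -2)) = -2
Stationarity residual: grad f(x) + sum_i lambda_i a_i = (0, 0)
  -> stationarity OK
Primal feasibility (all g_i <= 0): FAILS
Dual feasibility (all lambda_i >= 0): OK
Complementary slackness (lambda_i * g_i(x) = 0 for all i): OK

Verdict: the first failing condition is primal_feasibility -> primal.

primal


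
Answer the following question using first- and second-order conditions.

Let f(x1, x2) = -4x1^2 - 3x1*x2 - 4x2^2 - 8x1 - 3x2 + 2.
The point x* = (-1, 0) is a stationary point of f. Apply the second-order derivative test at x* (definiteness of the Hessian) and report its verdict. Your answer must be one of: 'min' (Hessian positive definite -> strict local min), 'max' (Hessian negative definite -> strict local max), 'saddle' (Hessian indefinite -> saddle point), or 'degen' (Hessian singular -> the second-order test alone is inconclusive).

Compute the Hessian H = grad^2 f:
  H = [[-8, -3], [-3, -8]]
Verify stationarity: grad f(x*) = H x* + g = (0, 0).
Eigenvalues of H: -11, -5.
Both eigenvalues < 0, so H is negative definite -> x* is a strict local max.

max


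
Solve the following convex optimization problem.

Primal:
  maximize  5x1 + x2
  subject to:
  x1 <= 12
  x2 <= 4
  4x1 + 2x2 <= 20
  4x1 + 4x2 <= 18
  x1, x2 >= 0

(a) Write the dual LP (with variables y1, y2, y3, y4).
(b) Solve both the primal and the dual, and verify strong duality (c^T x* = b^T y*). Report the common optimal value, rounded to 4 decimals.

The standard primal-dual pair for 'max c^T x s.t. A x <= b, x >= 0' is:
  Dual:  min b^T y  s.t.  A^T y >= c,  y >= 0.

So the dual LP is:
  minimize  12y1 + 4y2 + 20y3 + 18y4
  subject to:
    y1 + 4y3 + 4y4 >= 5
    y2 + 2y3 + 4y4 >= 1
    y1, y2, y3, y4 >= 0

Solving the primal: x* = (4.5, 0).
  primal value c^T x* = 22.5.
Solving the dual: y* = (0, 0, 0, 1.25).
  dual value b^T y* = 22.5.
Strong duality: c^T x* = b^T y*. Confirmed.

22.5


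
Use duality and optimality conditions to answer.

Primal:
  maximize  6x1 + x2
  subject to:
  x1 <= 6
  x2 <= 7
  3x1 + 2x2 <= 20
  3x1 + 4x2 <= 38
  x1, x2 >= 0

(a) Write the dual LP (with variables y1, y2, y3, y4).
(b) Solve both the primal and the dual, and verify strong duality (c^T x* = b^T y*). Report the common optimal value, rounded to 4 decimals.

The standard primal-dual pair for 'max c^T x s.t. A x <= b, x >= 0' is:
  Dual:  min b^T y  s.t.  A^T y >= c,  y >= 0.

So the dual LP is:
  minimize  6y1 + 7y2 + 20y3 + 38y4
  subject to:
    y1 + 3y3 + 3y4 >= 6
    y2 + 2y3 + 4y4 >= 1
    y1, y2, y3, y4 >= 0

Solving the primal: x* = (6, 1).
  primal value c^T x* = 37.
Solving the dual: y* = (4.5, 0, 0.5, 0).
  dual value b^T y* = 37.
Strong duality: c^T x* = b^T y*. Confirmed.

37


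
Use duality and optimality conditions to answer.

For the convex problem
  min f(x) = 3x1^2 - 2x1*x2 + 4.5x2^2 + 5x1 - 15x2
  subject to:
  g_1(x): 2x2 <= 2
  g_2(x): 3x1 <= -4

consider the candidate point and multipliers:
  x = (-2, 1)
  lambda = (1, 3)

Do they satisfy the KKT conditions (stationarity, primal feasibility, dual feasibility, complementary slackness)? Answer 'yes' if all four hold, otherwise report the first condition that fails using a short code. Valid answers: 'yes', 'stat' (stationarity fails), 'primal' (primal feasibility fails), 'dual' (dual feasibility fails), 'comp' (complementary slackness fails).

Gradient of f: grad f(x) = Q x + c = (-9, -2)
Constraint values g_i(x) = a_i^T x - b_i:
  g_1((-2, 1)) = 0
  g_2((-2, 1)) = -2
Stationarity residual: grad f(x) + sum_i lambda_i a_i = (0, 0)
  -> stationarity OK
Primal feasibility (all g_i <= 0): OK
Dual feasibility (all lambda_i >= 0): OK
Complementary slackness (lambda_i * g_i(x) = 0 for all i): FAILS

Verdict: the first failing condition is complementary_slackness -> comp.

comp


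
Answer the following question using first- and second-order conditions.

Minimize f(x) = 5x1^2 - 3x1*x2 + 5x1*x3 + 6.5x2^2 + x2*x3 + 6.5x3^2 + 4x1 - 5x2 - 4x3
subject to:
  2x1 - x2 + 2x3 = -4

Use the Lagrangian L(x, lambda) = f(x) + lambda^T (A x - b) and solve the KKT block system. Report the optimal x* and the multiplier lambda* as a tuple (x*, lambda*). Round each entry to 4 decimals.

Form the Lagrangian:
  L(x, lambda) = (1/2) x^T Q x + c^T x + lambda^T (A x - b)
Stationarity (grad_x L = 0): Q x + c + A^T lambda = 0.
Primal feasibility: A x = b.

This gives the KKT block system:
  [ Q   A^T ] [ x     ]   [-c ]
  [ A    0  ] [ lambda ] = [ b ]

Solving the linear system:
  x*      = (-1.4852, 0.5866, -0.2215)
  lambda* = (6.8596)
  f(x*)   = 9.7254

x* = (-1.4852, 0.5866, -0.2215), lambda* = (6.8596)


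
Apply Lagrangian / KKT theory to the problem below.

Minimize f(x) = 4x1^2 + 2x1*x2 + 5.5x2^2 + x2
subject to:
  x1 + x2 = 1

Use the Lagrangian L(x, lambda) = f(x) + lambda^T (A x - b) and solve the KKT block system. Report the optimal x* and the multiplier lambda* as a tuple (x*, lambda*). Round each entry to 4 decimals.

Form the Lagrangian:
  L(x, lambda) = (1/2) x^T Q x + c^T x + lambda^T (A x - b)
Stationarity (grad_x L = 0): Q x + c + A^T lambda = 0.
Primal feasibility: A x = b.

This gives the KKT block system:
  [ Q   A^T ] [ x     ]   [-c ]
  [ A    0  ] [ lambda ] = [ b ]

Solving the linear system:
  x*      = (0.6667, 0.3333)
  lambda* = (-6)
  f(x*)   = 3.1667

x* = (0.6667, 0.3333), lambda* = (-6)


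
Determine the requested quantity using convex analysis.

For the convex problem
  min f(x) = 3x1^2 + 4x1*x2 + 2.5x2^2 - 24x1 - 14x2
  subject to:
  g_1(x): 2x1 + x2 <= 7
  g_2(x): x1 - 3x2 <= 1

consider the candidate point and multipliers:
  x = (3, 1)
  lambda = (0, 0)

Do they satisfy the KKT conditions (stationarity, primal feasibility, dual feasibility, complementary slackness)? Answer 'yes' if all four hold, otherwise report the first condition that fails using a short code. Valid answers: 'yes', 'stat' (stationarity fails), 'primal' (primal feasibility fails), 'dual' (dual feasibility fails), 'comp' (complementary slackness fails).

Gradient of f: grad f(x) = Q x + c = (-2, 3)
Constraint values g_i(x) = a_i^T x - b_i:
  g_1((3, 1)) = 0
  g_2((3, 1)) = -1
Stationarity residual: grad f(x) + sum_i lambda_i a_i = (-2, 3)
  -> stationarity FAILS
Primal feasibility (all g_i <= 0): OK
Dual feasibility (all lambda_i >= 0): OK
Complementary slackness (lambda_i * g_i(x) = 0 for all i): OK

Verdict: the first failing condition is stationarity -> stat.

stat


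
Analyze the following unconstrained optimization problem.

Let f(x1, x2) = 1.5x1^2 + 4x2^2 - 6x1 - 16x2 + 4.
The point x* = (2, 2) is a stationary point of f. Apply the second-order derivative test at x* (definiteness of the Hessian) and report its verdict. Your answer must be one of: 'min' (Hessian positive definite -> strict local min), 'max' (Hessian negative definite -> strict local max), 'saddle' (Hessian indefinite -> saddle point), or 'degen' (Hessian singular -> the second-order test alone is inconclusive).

Compute the Hessian H = grad^2 f:
  H = [[3, 0], [0, 8]]
Verify stationarity: grad f(x*) = H x* + g = (0, 0).
Eigenvalues of H: 3, 8.
Both eigenvalues > 0, so H is positive definite -> x* is a strict local min.

min


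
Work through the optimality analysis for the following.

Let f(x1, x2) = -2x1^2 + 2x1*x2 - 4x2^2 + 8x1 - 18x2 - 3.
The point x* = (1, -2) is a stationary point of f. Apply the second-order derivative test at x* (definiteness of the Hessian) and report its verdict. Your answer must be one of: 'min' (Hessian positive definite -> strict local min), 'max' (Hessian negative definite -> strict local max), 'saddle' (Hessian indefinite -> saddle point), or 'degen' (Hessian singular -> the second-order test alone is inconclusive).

Compute the Hessian H = grad^2 f:
  H = [[-4, 2], [2, -8]]
Verify stationarity: grad f(x*) = H x* + g = (0, 0).
Eigenvalues of H: -8.8284, -3.1716.
Both eigenvalues < 0, so H is negative definite -> x* is a strict local max.

max
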